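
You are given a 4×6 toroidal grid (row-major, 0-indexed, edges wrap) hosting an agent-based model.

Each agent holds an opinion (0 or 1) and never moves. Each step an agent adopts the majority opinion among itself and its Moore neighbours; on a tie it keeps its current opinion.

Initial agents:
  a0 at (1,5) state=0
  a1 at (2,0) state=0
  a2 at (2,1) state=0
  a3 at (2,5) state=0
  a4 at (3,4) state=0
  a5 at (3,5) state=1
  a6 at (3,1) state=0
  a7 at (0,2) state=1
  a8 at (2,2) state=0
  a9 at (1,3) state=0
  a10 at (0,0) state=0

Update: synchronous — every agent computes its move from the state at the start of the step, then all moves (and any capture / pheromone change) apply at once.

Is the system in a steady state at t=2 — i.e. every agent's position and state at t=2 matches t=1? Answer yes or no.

t=1: a0@(1,5):0 a1@(2,0):0 a2@(2,1):0 a3@(2,5):0 a4@(3,4):0 a5@(3,5):0 a6@(3,1):0 a7@(0,2):0 a8@(2,2):0 a9@(1,3):0 a10@(0,0):0
t=2: (unchanged — steady state)

yes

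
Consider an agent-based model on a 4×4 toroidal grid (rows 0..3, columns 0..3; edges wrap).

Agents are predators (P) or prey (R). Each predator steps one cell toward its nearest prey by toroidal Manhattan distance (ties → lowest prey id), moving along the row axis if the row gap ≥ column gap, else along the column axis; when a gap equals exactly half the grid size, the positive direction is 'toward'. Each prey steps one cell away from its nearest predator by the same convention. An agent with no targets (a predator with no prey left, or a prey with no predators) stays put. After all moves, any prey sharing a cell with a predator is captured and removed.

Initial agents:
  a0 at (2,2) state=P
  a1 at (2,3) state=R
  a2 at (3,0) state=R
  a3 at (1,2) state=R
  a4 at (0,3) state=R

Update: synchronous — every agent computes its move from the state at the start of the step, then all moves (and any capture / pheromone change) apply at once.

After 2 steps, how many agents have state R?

4

t=1: a0@(2,3):P a1@(2,0):R a2@(3,3):R a3@(0,2):R a4@(3,3):R
t=2: a0@(2,0):P a1@(2,1):R a2@(0,3):R a3@(3,2):R a4@(0,3):R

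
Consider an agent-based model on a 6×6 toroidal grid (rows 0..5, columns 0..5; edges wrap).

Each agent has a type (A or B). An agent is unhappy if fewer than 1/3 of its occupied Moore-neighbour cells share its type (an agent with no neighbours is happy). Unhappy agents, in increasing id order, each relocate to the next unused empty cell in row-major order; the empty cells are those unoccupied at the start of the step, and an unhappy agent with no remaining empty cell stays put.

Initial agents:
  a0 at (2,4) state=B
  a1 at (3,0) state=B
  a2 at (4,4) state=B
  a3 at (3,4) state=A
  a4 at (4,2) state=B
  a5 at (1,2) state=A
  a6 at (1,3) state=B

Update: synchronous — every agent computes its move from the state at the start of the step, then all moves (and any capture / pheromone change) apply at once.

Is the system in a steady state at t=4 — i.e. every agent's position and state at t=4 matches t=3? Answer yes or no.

yes

t=1: a0@(2,4):B a1@(3,0):B a2@(0,0):B a3@(0,1):A a4@(4,2):B a5@(0,2):A a6@(1,3):B
t=2: a0@(2,4):B a1@(3,0):B a2@(0,3):B a3@(0,1):A a4@(4,2):B a5@(0,2):A a6@(1,3):B
t=3: (unchanged — steady state)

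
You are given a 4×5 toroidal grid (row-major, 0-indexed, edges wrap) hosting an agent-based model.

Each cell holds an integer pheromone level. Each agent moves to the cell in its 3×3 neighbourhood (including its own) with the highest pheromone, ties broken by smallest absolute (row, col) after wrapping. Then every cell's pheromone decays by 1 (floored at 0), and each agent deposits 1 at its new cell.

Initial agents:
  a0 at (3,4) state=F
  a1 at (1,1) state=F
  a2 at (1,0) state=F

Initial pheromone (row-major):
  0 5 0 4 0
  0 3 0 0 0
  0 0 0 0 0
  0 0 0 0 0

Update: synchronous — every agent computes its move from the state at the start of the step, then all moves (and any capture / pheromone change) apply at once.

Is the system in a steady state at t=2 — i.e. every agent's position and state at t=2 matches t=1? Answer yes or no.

t=1: a0@(0,3) a1@(0,1) a2@(0,1) | pheromone: 0 6 0 4 0 / 0 2 0 0 0 / 0 0 0 0 0 / 0 0 0 0 0
t=2: a0@(0,3) a1@(0,1) a2@(0,1) | pheromone: 0 7 0 4 0 / 0 1 0 0 0 / 0 0 0 0 0 / 0 0 0 0 0

yes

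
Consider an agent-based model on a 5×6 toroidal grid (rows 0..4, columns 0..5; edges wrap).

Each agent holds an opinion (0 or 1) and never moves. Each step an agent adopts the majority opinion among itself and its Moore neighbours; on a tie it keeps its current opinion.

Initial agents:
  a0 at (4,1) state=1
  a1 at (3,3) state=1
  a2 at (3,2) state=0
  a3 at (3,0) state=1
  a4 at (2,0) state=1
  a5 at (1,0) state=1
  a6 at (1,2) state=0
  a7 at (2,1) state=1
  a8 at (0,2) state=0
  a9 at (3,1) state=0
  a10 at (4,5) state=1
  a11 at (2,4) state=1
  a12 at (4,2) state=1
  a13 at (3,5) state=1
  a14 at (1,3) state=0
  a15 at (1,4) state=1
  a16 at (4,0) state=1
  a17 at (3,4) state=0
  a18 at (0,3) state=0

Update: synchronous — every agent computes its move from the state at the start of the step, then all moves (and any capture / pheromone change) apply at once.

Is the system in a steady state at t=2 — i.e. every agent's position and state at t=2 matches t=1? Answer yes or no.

no

t=1: a0@(4,1):1 a1@(3,3):1 a2@(3,2):1 a3@(3,0):1 a4@(2,0):1 a5@(1,0):1 a6@(1,2):0 a7@(2,1):1 a8@(0,2):0 a9@(3,1):1 a10@(4,5):1 a11@(2,4):1 a12@(4,2):0 a13@(3,5):1 a14@(1,3):0 a15@(1,4):1 a16@(4,0):1 a17@(3,4):1 a18@(0,3):0
t=2: a0@(4,1):1 a1@(3,3):1 a2@(3,2):1 a3@(3,0):1 a4@(2,0):1 a5@(1,0):1 a6@(1,2):0 a7@(2,1):1 a8@(0,2):0 a9@(3,1):1 a10@(4,5):1 a11@(2,4):1 a12@(4,2):1 a13@(3,5):1 a14@(1,3):0 a15@(1,4):1 a16@(4,0):1 a17@(3,4):1 a18@(0,3):0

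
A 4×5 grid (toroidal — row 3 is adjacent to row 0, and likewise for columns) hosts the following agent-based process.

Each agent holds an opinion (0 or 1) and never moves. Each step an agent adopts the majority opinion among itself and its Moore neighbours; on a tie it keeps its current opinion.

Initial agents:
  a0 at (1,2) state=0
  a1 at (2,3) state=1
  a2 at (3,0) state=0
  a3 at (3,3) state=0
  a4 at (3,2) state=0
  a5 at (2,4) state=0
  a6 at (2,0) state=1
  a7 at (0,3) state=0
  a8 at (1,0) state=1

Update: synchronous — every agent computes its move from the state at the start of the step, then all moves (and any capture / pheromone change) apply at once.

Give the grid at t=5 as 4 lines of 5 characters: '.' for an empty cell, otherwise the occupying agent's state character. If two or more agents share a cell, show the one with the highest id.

...0.
1.0..
1..00
0.00.

t=1: a0@(1,2):0 a1@(2,3):0 a2@(3,0):0 a3@(3,3):0 a4@(3,2):0 a5@(2,4):0 a6@(2,0):1 a7@(0,3):0 a8@(1,0):1
t=2: (unchanged — steady state)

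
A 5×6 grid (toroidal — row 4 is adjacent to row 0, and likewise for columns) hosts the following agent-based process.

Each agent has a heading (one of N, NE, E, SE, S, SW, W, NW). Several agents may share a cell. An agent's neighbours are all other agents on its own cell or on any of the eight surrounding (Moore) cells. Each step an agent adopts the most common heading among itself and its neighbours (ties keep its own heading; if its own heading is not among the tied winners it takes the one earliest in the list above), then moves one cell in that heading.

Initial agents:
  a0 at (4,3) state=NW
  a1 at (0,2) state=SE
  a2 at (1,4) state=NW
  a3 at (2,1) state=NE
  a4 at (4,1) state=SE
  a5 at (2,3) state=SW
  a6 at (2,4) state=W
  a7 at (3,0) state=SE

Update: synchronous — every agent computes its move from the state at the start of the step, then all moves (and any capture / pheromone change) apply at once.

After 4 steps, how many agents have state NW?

1

t=1: a0@(3,2):NW a1@(1,3):SE a2@(0,3):NW a3@(1,2):NE a4@(0,2):SE a5@(3,2):SW a6@(2,3):W a7@(4,1):SE
t=2: a0@(2,1):NW a1@(2,4):SE a2@(1,4):SE a3@(2,3):SE a4@(1,3):SE a5@(4,1):SW a6@(2,2):W a7@(0,2):SE
t=3: a0@(1,0):NW a1@(3,5):SE a2@(2,5):SE a3@(3,4):SE a4@(2,4):SE a5@(0,0):SW a6@(3,3):SE a7@(1,3):SE
t=4: a0@(0,5):NW a1@(4,0):SE a2@(3,0):SE a3@(4,5):SE a4@(3,5):SE a5@(1,5):SW a6@(4,4):SE a7@(2,4):SE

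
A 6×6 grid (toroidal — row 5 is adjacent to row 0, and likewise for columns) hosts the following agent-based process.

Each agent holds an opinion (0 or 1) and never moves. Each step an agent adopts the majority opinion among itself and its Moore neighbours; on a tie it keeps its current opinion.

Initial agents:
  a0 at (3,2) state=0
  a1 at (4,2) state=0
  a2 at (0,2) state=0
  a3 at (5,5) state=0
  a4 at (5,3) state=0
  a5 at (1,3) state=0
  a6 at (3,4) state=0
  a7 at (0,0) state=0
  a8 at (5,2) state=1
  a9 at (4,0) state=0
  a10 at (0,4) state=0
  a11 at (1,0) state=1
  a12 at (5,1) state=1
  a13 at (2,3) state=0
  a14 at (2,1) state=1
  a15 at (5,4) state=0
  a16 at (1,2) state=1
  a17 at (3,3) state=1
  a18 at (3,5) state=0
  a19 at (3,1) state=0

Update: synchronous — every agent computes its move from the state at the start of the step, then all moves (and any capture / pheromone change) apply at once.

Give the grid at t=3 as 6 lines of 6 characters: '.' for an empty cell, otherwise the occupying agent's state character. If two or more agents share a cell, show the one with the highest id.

0.0.0.
0.00..
.0.0..
.00000
0.0...
.00000

t=1: a0@(3,2):0 a1@(4,2):0 a2@(0,2):0 a3@(5,5):0 a4@(5,3):0 a5@(1,3):0 a6@(3,4):0 a7@(0,0):0 a8@(5,2):0 a9@(4,0):0 a10@(0,4):0 a11@(1,0):1 a12@(5,1):0 a13@(2,3):0 a14@(2,1):1 a15@(5,4):0 a16@(1,2):0 a17@(3,3):0 a18@(3,5):0 a19@(3,1):0
t=2: a0@(3,2):0 a1@(4,2):0 a2@(0,2):0 a3@(5,5):0 a4@(5,3):0 a5@(1,3):0 a6@(3,4):0 a7@(0,0):0 a8@(5,2):0 a9@(4,0):0 a10@(0,4):0 a11@(1,0):1 a12@(5,1):0 a13@(2,3):0 a14@(2,1):0 a15@(5,4):0 a16@(1,2):0 a17@(3,3):0 a18@(3,5):0 a19@(3,1):0
t=3: a0@(3,2):0 a1@(4,2):0 a2@(0,2):0 a3@(5,5):0 a4@(5,3):0 a5@(1,3):0 a6@(3,4):0 a7@(0,0):0 a8@(5,2):0 a9@(4,0):0 a10@(0,4):0 a11@(1,0):0 a12@(5,1):0 a13@(2,3):0 a14@(2,1):0 a15@(5,4):0 a16@(1,2):0 a17@(3,3):0 a18@(3,5):0 a19@(3,1):0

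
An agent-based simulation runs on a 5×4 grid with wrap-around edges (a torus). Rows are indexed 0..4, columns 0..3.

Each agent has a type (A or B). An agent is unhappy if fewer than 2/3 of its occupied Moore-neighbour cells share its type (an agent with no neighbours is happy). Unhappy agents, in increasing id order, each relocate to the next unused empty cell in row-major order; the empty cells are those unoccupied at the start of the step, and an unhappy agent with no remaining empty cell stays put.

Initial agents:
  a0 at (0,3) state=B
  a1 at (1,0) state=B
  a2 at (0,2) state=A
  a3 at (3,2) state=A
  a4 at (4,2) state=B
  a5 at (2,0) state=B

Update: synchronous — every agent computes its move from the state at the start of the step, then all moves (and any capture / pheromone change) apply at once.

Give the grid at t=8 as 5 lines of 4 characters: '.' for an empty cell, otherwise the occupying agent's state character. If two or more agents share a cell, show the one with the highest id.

.BB.
.BAA
B...
....
....

t=1: a0@(0,3):B a1@(1,0):B a2@(0,0):A a3@(0,1):A a4@(1,1):B a5@(2,0):B
t=2: a0@(0,2):B a1@(1,2):B a2@(1,3):A a3@(2,1):A a4@(2,2):B a5@(2,0):B
t=3: a0@(0,0):B a1@(0,1):B a2@(0,3):A a3@(1,0):A a4@(1,1):B a5@(2,3):B
t=4: a0@(0,2):B a1@(0,1):B a2@(1,2):A a3@(1,3):A a4@(1,1):B a5@(2,0):B
t=5: a0@(0,0):B a1@(0,1):B a2@(0,3):A a3@(1,0):A a4@(1,1):B a5@(2,1):B
t=6: a0@(0,2):B a1@(0,1):B a2@(1,2):A a3@(1,3):A a4@(1,1):B a5@(2,0):B
t=7: a0@(0,0):B a1@(0,1):B a2@(0,3):A a3@(1,0):A a4@(1,1):B a5@(2,1):B
t=8: a0@(0,2):B a1@(0,1):B a2@(1,2):A a3@(1,3):A a4@(1,1):B a5@(2,0):B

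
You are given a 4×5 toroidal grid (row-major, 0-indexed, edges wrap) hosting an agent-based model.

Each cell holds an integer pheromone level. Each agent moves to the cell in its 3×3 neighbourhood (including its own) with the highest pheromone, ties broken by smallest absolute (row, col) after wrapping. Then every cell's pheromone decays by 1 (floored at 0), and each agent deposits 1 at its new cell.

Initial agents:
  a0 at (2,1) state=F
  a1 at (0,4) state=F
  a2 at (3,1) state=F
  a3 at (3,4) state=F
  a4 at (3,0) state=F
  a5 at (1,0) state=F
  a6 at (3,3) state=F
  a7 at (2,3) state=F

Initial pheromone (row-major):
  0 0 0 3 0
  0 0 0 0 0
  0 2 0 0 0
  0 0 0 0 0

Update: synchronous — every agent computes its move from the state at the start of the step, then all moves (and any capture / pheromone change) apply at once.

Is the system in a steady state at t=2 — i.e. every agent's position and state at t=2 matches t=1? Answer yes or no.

t=1: a0@(2,1) a1@(0,3) a2@(2,1) a3@(0,3) a4@(2,1) a5@(2,1) a6@(0,3) a7@(1,2) | pheromone: 0 0 0 5 0 / 0 0 1 0 0 / 0 5 0 0 0 / 0 0 0 0 0
t=2: a0@(2,1) a1@(0,3) a2@(2,1) a3@(0,3) a4@(2,1) a5@(2,1) a6@(0,3) a7@(0,3) | pheromone: 0 0 0 8 0 / 0 0 0 0 0 / 0 8 0 0 0 / 0 0 0 0 0

no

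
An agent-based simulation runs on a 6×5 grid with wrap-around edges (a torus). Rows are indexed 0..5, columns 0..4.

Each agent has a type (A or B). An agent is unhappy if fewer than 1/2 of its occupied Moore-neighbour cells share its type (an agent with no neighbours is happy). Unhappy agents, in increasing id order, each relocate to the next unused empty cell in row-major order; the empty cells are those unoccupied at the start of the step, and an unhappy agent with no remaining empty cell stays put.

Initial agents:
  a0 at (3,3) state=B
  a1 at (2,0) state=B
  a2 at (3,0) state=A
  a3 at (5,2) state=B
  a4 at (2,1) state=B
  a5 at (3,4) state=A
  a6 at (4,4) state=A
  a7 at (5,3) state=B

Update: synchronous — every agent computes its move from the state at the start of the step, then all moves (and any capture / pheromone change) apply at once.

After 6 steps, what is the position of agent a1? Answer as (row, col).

t=1: a0@(0,0):B a1@(0,1):B a2@(3,0):A a3@(5,2):B a4@(2,1):B a5@(3,4):A a6@(4,4):A a7@(5,3):B
t=2: a0@(0,0):B a1@(0,1):B a2@(3,0):A a3@(5,2):B a4@(0,2):B a5@(3,4):A a6@(4,4):A a7@(5,3):B
t=3: (unchanged — steady state)

(0, 1)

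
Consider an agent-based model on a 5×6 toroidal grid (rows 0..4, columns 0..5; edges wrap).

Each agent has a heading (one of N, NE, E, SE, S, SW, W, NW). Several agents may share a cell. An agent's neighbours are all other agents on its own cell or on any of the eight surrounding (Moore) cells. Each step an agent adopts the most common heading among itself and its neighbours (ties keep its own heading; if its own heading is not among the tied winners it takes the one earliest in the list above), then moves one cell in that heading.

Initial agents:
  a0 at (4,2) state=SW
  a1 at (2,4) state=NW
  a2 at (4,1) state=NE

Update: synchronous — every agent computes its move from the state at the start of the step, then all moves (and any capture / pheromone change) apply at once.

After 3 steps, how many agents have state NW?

1

t=1: a0@(0,1):SW a1@(1,3):NW a2@(3,2):NE
t=2: a0@(1,0):SW a1@(0,2):NW a2@(2,3):NE
t=3: a0@(2,5):SW a1@(4,1):NW a2@(1,4):NE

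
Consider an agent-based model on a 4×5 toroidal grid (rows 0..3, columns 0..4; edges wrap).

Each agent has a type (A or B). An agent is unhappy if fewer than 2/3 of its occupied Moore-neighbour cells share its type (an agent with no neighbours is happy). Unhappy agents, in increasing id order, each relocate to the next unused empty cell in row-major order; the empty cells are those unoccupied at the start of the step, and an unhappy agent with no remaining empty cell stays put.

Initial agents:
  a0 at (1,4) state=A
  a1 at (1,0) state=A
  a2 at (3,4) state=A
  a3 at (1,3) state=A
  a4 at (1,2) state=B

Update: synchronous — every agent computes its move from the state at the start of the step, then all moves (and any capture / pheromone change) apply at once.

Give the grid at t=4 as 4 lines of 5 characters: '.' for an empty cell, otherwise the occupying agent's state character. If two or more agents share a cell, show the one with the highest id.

t=1: a0@(1,4):A a1@(1,0):A a2@(3,4):A a3@(0,0):A a4@(0,1):B
t=2: a0@(1,4):A a1@(1,0):A a2@(3,4):A a3@(0,0):A a4@(0,2):B
t=3: (unchanged — steady state)

A.B..
A...A
.....
....A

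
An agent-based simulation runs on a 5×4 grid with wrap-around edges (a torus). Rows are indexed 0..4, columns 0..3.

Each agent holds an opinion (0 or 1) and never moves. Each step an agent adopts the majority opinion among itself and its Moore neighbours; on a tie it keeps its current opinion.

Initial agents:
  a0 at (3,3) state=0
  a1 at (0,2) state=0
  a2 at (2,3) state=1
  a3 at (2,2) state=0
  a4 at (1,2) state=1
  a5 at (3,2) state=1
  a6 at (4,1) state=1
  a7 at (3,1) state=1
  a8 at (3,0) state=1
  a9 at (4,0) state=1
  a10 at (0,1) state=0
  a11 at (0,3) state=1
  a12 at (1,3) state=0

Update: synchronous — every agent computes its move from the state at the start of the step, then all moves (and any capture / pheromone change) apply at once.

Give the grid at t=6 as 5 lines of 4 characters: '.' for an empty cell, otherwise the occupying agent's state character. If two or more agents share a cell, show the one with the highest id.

t=1: a0@(3,3):1 a1@(0,2):0 a2@(2,3):1 a3@(2,2):1 a4@(1,2):0 a5@(3,2):1 a6@(4,1):1 a7@(3,1):1 a8@(3,0):1 a9@(4,0):1 a10@(0,1):1 a11@(0,3):1 a12@(1,3):0
t=2: a0@(3,3):1 a1@(0,2):0 a2@(2,3):1 a3@(2,2):1 a4@(1,2):1 a5@(3,2):1 a6@(4,1):1 a7@(3,1):1 a8@(3,0):1 a9@(4,0):1 a10@(0,1):1 a11@(0,3):0 a12@(1,3):0
t=3: (unchanged — steady state)

.100
..10
..11
1111
11..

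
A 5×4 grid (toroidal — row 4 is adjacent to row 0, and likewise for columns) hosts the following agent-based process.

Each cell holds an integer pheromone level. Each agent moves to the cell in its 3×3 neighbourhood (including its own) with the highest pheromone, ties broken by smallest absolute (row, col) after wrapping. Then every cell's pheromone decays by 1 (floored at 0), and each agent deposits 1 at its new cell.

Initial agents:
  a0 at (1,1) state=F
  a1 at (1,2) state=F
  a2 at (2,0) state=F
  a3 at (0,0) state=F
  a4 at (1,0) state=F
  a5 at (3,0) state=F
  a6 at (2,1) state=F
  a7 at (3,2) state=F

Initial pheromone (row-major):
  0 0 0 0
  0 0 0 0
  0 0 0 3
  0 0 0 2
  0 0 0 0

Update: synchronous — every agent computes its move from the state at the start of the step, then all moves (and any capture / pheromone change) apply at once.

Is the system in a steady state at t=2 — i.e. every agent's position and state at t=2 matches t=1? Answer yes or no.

no

t=1: a0@(0,0) a1@(2,3) a2@(2,3) a3@(0,0) a4@(2,3) a5@(2,3) a6@(1,0) a7@(2,3) | pheromone: 2 0 0 0 / 1 0 0 0 / 0 0 0 7 / 0 0 0 1 / 0 0 0 0
t=2: a0@(0,0) a1@(2,3) a2@(2,3) a3@(0,0) a4@(2,3) a5@(2,3) a6@(2,3) a7@(2,3) | pheromone: 3 0 0 0 / 0 0 0 0 / 0 0 0 12 / 0 0 0 0 / 0 0 0 0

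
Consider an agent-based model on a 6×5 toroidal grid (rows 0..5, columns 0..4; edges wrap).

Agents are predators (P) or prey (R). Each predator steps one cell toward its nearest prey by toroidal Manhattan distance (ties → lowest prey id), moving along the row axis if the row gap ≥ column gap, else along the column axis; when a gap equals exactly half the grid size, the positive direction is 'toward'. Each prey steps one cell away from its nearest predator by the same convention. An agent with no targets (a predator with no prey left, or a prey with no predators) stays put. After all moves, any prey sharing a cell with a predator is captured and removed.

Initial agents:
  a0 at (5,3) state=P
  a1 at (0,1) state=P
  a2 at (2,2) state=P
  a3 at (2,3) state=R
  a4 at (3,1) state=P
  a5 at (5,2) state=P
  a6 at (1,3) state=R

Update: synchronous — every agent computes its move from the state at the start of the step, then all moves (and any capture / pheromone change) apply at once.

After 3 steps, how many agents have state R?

1

t=1: a0@(0,3):P a1@(0,2):P a2@(2,3):P a3@(2,4):R a4@(3,2):P a5@(0,2):P
t=2: a0@(1,3):P a1@(1,2):P a2@(2,4):P a3@(2,0):R a4@(3,3):P a5@(1,2):P
t=3: a0@(1,4):P a1@(1,1):P a2@(2,0):P a3@(2,1):R a4@(3,4):P a5@(1,1):P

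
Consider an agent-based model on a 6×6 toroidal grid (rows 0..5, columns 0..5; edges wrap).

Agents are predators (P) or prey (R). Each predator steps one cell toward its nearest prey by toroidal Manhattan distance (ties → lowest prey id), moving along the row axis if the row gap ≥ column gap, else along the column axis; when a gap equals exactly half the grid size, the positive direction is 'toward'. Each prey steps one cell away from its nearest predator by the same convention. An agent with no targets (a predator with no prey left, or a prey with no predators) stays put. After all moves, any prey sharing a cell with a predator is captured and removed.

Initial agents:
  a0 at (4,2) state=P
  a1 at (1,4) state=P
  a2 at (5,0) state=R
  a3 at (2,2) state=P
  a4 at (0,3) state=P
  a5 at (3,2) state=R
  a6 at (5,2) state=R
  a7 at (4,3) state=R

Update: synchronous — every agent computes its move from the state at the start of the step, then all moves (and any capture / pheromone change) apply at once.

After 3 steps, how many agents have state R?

4

t=1: a0@(3,2):P a1@(0,4):P a2@(5,5):R a3@(3,2):P a4@(5,3):P a5@(2,2):R a6@(0,2):R a7@(4,4):R
t=2: a0@(2,2):P a1@(5,4):P a2@(4,5):R a3@(2,2):P a4@(5,4):P a5@(1,2):R a6@(0,1):R a7@(3,4):R
t=3: a0@(1,2):P a1@(4,4):P a2@(3,5):R a3@(1,2):P a4@(4,4):P a5@(0,2):R a6@(5,1):R a7@(2,4):R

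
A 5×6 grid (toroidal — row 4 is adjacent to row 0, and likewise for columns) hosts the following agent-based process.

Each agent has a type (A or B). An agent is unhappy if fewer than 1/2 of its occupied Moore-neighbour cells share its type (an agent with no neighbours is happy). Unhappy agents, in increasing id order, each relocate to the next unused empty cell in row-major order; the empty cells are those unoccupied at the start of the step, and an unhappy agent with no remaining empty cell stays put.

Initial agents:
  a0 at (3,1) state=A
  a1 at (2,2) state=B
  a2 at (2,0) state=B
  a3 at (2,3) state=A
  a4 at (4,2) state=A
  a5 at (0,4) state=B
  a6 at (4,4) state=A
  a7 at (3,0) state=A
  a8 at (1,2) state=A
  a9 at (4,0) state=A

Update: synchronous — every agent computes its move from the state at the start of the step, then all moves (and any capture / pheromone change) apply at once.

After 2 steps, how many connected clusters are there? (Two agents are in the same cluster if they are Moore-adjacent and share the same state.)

t=1: a0@(3,1):A a1@(0,0):B a2@(0,1):B a3@(2,3):A a4@(4,2):A a5@(0,2):B a6@(0,3):A a7@(3,0):A a8@(1,2):A a9@(4,0):A
t=2: a0@(3,1):A a1@(0,0):B a2@(0,4):B a3@(2,3):A a4@(4,2):A a5@(0,5):B a6@(0,3):A a7@(3,0):A a8@(1,2):A a9@(4,0):A

2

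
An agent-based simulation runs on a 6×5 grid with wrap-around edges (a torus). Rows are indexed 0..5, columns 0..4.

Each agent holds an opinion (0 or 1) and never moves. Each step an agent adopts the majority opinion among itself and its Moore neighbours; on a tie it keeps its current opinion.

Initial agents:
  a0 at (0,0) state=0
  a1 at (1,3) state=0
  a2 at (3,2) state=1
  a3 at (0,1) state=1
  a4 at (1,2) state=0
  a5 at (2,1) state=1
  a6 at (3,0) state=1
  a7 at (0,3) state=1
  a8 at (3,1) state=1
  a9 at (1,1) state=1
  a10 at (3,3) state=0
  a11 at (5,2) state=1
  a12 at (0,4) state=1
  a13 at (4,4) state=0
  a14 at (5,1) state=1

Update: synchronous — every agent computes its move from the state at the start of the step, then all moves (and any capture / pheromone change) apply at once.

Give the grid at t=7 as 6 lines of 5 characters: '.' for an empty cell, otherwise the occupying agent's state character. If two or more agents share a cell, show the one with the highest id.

t=1: a0@(0,0):1 a1@(1,3):0 a2@(3,2):1 a3@(0,1):1 a4@(1,2):1 a5@(2,1):1 a6@(3,0):1 a7@(0,3):1 a8@(3,1):1 a9@(1,1):1 a10@(3,3):0 a11@(5,2):1 a12@(0,4):1 a13@(4,4):0 a14@(5,1):1
t=2: a0@(0,0):1 a1@(1,3):1 a2@(3,2):1 a3@(0,1):1 a4@(1,2):1 a5@(2,1):1 a6@(3,0):1 a7@(0,3):1 a8@(3,1):1 a9@(1,1):1 a10@(3,3):0 a11@(5,2):1 a12@(0,4):1 a13@(4,4):0 a14@(5,1):1
t=3: (unchanged — steady state)

11.11
.111.
.1...
1110.
....0
.11..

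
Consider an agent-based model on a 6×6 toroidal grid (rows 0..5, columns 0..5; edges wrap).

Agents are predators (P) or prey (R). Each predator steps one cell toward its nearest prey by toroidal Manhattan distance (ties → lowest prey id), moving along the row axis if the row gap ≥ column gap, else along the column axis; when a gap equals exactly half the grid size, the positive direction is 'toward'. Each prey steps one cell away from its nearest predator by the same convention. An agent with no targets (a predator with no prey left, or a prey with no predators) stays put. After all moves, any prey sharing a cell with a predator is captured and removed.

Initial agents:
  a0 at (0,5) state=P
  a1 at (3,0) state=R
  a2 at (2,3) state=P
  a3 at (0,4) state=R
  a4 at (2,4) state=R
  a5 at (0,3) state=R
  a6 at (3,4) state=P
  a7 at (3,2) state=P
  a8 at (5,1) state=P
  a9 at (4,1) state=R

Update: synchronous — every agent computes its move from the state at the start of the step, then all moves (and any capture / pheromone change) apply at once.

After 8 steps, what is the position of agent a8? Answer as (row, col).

t=1: a0@(0,4):P a2@(2,4):P a3@(0,3):R a4@(2,5):R a5@(0,2):R a6@(2,4):P a7@(3,1):P a8@(4,1):P
t=2: a0@(0,3):P a2@(2,5):P a3@(0,2):R a4@(2,0):R a5@(0,1):R a6@(2,5):P a7@(3,0):P a8@(5,1):P
t=3: a0@(0,2):P a2@(2,0):P a4@(2,1):R a5@(1,1):R a6@(2,0):P a7@(2,0):P a8@(0,1):P
t=4: a0@(1,2):P a2@(2,1):P a4@(2,2):R a6@(2,1):P a7@(2,1):P a8@(1,1):P
t=5: a0@(2,2):P a2@(2,2):P a4@(3,2):R a6@(2,2):P a7@(2,2):P a8@(2,1):P
t=6: a0@(3,2):P a2@(3,2):P a4@(4,2):R a6@(3,2):P a7@(3,2):P a8@(3,1):P
t=7: a0@(4,2):P a2@(4,2):P a4@(5,2):R a6@(4,2):P a7@(4,2):P a8@(4,1):P
t=8: a0@(5,2):P a2@(5,2):P a4@(0,2):R a6@(5,2):P a7@(5,2):P a8@(5,1):P

(5, 1)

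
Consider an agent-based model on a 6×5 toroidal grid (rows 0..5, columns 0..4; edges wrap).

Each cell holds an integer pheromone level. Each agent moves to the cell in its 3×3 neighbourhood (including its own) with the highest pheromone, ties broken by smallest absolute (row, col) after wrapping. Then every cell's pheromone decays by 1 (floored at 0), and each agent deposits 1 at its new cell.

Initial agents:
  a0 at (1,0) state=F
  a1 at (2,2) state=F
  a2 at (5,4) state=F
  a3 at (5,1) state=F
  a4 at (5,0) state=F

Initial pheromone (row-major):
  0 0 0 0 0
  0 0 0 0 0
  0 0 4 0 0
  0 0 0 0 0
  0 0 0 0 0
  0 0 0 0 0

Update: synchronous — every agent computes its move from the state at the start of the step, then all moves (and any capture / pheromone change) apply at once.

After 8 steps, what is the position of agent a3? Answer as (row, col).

t=1: a0@(0,0) a1@(2,2) a2@(0,0) a3@(0,0) a4@(0,0) | pheromone: 4 0 0 0 0 / 0 0 0 0 0 / 0 0 4 0 0 / 0 0 0 0 0 / 0 0 0 0 0 / 0 0 0 0 0
t=2: a0@(0,0) a1@(2,2) a2@(0,0) a3@(0,0) a4@(0,0) | pheromone: 7 0 0 0 0 / 0 0 0 0 0 / 0 0 4 0 0 / 0 0 0 0 0 / 0 0 0 0 0 / 0 0 0 0 0
t=3: a0@(0,0) a1@(2,2) a2@(0,0) a3@(0,0) a4@(0,0) | pheromone: 10 0 0 0 0 / 0 0 0 0 0 / 0 0 4 0 0 / 0 0 0 0 0 / 0 0 0 0 0 / 0 0 0 0 0
t=4: a0@(0,0) a1@(2,2) a2@(0,0) a3@(0,0) a4@(0,0) | pheromone: 13 0 0 0 0 / 0 0 0 0 0 / 0 0 4 0 0 / 0 0 0 0 0 / 0 0 0 0 0 / 0 0 0 0 0
t=5: a0@(0,0) a1@(2,2) a2@(0,0) a3@(0,0) a4@(0,0) | pheromone: 16 0 0 0 0 / 0 0 0 0 0 / 0 0 4 0 0 / 0 0 0 0 0 / 0 0 0 0 0 / 0 0 0 0 0
t=6: a0@(0,0) a1@(2,2) a2@(0,0) a3@(0,0) a4@(0,0) | pheromone: 19 0 0 0 0 / 0 0 0 0 0 / 0 0 4 0 0 / 0 0 0 0 0 / 0 0 0 0 0 / 0 0 0 0 0
t=7: a0@(0,0) a1@(2,2) a2@(0,0) a3@(0,0) a4@(0,0) | pheromone: 22 0 0 0 0 / 0 0 0 0 0 / 0 0 4 0 0 / 0 0 0 0 0 / 0 0 0 0 0 / 0 0 0 0 0
t=8: a0@(0,0) a1@(2,2) a2@(0,0) a3@(0,0) a4@(0,0) | pheromone: 25 0 0 0 0 / 0 0 0 0 0 / 0 0 4 0 0 / 0 0 0 0 0 / 0 0 0 0 0 / 0 0 0 0 0

(0, 0)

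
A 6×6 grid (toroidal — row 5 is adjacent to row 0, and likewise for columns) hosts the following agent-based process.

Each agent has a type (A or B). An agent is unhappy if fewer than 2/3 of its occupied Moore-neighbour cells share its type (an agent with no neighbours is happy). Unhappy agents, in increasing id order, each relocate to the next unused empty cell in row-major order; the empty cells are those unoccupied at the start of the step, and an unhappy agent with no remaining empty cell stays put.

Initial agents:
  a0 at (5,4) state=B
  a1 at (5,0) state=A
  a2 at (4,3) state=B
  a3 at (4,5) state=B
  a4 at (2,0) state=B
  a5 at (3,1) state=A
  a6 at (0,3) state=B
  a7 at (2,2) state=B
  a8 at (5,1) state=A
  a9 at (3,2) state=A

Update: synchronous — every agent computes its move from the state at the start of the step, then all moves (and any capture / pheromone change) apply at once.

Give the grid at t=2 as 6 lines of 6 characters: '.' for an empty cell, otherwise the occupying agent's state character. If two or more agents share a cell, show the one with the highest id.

...BB.
..ABBA
BAA...
......
......
....B.

t=1: a0@(5,4):B a1@(0,0):A a2@(0,1):B a3@(0,2):B a4@(0,4):B a5@(0,5):A a6@(0,3):B a7@(1,0):B a8@(5,1):A a9@(1,1):A
t=2: a0@(5,4):B a1@(1,2):A a2@(1,3):B a3@(1,4):B a4@(0,4):B a5@(1,5):A a6@(0,3):B a7@(2,0):B a8@(2,1):A a9@(2,2):A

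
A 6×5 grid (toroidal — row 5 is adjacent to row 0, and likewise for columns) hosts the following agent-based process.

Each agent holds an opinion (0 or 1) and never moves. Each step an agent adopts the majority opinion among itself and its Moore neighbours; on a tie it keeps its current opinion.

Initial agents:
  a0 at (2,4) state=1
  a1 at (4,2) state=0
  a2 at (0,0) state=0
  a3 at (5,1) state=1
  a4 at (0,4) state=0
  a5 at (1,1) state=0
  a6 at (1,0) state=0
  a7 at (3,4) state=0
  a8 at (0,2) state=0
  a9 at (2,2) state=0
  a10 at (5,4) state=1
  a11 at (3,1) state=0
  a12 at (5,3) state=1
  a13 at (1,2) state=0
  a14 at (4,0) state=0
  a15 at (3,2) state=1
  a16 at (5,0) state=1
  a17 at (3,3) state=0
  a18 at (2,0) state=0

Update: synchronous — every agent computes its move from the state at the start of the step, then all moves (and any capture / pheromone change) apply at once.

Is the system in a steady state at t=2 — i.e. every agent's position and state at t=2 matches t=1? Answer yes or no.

t=1: a0@(2,4):0 a1@(4,2):0 a2@(0,0):0 a3@(5,1):0 a4@(0,4):0 a5@(1,1):0 a6@(1,0):0 a7@(3,4):0 a8@(0,2):0 a9@(2,2):0 a10@(5,4):1 a11@(3,1):0 a12@(5,3):0 a13@(1,2):0 a14@(4,0):0 a15@(3,2):0 a16@(5,0):1 a17@(3,3):0 a18@(2,0):0
t=2: a0@(2,4):0 a1@(4,2):0 a2@(0,0):0 a3@(5,1):0 a4@(0,4):0 a5@(1,1):0 a6@(1,0):0 a7@(3,4):0 a8@(0,2):0 a9@(2,2):0 a10@(5,4):0 a11@(3,1):0 a12@(5,3):0 a13@(1,2):0 a14@(4,0):0 a15@(3,2):0 a16@(5,0):0 a17@(3,3):0 a18@(2,0):0

no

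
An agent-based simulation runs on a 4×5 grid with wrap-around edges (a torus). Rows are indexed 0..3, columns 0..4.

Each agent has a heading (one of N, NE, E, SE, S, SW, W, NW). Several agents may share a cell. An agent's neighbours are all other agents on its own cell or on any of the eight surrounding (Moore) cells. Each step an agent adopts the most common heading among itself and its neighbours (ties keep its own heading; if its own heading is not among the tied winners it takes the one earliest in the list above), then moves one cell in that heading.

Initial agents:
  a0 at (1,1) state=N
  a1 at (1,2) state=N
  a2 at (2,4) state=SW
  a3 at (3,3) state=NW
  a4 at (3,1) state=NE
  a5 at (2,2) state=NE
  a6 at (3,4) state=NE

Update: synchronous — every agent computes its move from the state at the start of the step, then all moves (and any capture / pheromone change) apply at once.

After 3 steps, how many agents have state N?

2

t=1: a0@(0,1):N a1@(0,2):N a2@(3,3):SW a3@(2,4):NE a4@(2,2):NE a5@(1,3):NE a6@(2,0):NE
t=2: a0@(3,1):N a1@(3,2):N a2@(2,4):NE a3@(1,0):NE a4@(1,3):NE a5@(0,4):NE a6@(1,1):NE
t=3: a0@(2,1):N a1@(2,2):N a2@(1,0):NE a3@(0,1):NE a4@(0,4):NE a5@(3,0):NE a6@(0,2):NE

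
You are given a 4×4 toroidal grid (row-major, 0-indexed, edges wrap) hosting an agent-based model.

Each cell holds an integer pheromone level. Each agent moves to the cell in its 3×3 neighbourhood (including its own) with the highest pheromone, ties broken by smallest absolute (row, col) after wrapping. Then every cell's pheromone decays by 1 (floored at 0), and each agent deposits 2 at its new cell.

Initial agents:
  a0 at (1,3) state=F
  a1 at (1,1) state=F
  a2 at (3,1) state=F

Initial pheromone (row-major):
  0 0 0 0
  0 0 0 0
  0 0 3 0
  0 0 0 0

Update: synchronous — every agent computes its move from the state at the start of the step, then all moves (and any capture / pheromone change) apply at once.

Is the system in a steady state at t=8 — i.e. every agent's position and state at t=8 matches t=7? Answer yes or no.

t=1: a0@(2,2) a1@(2,2) a2@(2,2) | pheromone: 0 0 0 0 / 0 0 0 0 / 0 0 8 0 / 0 0 0 0
t=2: a0@(2,2) a1@(2,2) a2@(2,2) | pheromone: 0 0 0 0 / 0 0 0 0 / 0 0 13 0 / 0 0 0 0
t=3: a0@(2,2) a1@(2,2) a2@(2,2) | pheromone: 0 0 0 0 / 0 0 0 0 / 0 0 18 0 / 0 0 0 0
t=4: a0@(2,2) a1@(2,2) a2@(2,2) | pheromone: 0 0 0 0 / 0 0 0 0 / 0 0 23 0 / 0 0 0 0
t=5: a0@(2,2) a1@(2,2) a2@(2,2) | pheromone: 0 0 0 0 / 0 0 0 0 / 0 0 28 0 / 0 0 0 0
t=6: a0@(2,2) a1@(2,2) a2@(2,2) | pheromone: 0 0 0 0 / 0 0 0 0 / 0 0 33 0 / 0 0 0 0
t=7: a0@(2,2) a1@(2,2) a2@(2,2) | pheromone: 0 0 0 0 / 0 0 0 0 / 0 0 38 0 / 0 0 0 0
t=8: a0@(2,2) a1@(2,2) a2@(2,2) | pheromone: 0 0 0 0 / 0 0 0 0 / 0 0 43 0 / 0 0 0 0

yes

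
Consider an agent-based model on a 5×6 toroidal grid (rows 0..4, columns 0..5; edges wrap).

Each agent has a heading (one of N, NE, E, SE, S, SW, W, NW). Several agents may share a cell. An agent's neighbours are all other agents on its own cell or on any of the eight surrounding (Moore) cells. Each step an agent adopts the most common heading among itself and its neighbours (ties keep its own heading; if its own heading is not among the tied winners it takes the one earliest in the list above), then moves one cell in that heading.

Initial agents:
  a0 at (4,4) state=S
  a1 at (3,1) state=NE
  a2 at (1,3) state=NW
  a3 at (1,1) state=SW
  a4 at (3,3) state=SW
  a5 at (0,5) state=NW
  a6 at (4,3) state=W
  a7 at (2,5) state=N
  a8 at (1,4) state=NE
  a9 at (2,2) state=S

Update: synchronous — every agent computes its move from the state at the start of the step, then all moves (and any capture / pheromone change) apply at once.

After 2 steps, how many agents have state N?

1

t=1: a0@(0,4):S a1@(2,2):NE a2@(0,2):NW a3@(2,0):SW a4@(4,3):S a5@(4,4):NW a6@(4,2):W a7@(1,5):N a8@(0,3):NW a9@(3,1):SW
t=2: a0@(1,4):S a1@(1,3):NE a2@(4,1):NW a3@(3,5):SW a4@(3,2):NW a5@(3,3):NW a6@(3,1):NW a7@(0,5):N a8@(4,2):NW a9@(4,0):SW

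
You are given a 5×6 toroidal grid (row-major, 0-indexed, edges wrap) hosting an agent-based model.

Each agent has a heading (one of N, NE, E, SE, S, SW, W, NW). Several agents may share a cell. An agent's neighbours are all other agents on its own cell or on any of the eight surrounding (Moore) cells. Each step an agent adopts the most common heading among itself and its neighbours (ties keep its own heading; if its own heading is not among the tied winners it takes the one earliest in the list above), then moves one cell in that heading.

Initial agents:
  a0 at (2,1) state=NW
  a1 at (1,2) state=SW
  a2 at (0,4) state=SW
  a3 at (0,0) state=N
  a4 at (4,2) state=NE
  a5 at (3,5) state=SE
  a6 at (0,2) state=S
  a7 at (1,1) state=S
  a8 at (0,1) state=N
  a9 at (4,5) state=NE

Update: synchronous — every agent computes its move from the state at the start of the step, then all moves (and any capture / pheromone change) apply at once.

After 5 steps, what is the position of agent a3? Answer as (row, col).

(0, 0)

t=1: a0@(1,0):NW a1@(2,2):S a2@(1,3):SW a3@(4,0):N a4@(3,3):NE a5@(4,0):SE a6@(1,2):S a7@(2,1):S a8@(4,1):N a9@(3,0):NE
t=2: a0@(0,5):NW a1@(3,2):S a2@(2,3):S a3@(3,0):N a4@(2,4):NE a5@(3,0):N a6@(2,2):S a7@(3,1):S a8@(3,1):N a9@(2,0):N
t=3: a0@(4,4):NW a1@(4,2):S a2@(3,3):S a3@(2,0):N a4@(1,5):NE a5@(2,0):N a6@(3,2):S a7@(2,1):N a8@(2,1):N a9@(1,0):N
t=4: a0@(3,3):NW a1@(0,2):S a2@(4,3):S a3@(1,0):N a4@(0,5):N a5@(1,0):N a6@(4,2):S a7@(1,1):N a8@(1,1):N a9@(0,0):N
t=5: a0@(4,3):S a1@(1,2):S a2@(0,3):S a3@(0,0):N a4@(4,5):N a5@(0,0):N a6@(0,2):S a7@(0,1):N a8@(0,1):N a9@(4,0):N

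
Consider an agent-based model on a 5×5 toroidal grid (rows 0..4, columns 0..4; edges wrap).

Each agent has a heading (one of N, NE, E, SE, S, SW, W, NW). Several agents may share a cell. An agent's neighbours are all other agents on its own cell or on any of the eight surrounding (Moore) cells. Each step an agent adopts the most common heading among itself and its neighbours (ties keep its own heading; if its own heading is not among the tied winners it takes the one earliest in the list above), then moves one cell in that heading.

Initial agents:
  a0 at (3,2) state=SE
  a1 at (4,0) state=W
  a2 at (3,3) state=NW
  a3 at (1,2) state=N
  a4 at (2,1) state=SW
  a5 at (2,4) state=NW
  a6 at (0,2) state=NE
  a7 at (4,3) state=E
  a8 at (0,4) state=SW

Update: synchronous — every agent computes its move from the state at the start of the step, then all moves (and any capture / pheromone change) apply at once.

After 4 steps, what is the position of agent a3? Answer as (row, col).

(2, 0)

t=1: a0@(4,3):SE a1@(4,4):W a2@(2,2):NW a3@(0,2):N a4@(3,0):SW a5@(1,3):NW a6@(4,3):NE a7@(4,4):E a8@(1,3):SW
t=2: a0@(0,4):SE a1@(4,3):W a2@(1,1):NW a3@(4,2):N a4@(4,4):SW a5@(0,2):NW a6@(3,4):NE a7@(4,0):E a8@(0,2):NW
t=3: a0@(1,0):SE a1@(3,2):NW a2@(0,0):NW a3@(3,1):NW a4@(0,3):SW a5@(4,1):NW a6@(2,0):NE a7@(4,1):E a8@(4,1):NW
t=4: a0@(2,1):SE a1@(2,1):NW a2@(4,4):NW a3@(2,0):NW a4@(1,2):SW a5@(3,0):NW a6@(1,1):NE a7@(3,0):NW a8@(3,0):NW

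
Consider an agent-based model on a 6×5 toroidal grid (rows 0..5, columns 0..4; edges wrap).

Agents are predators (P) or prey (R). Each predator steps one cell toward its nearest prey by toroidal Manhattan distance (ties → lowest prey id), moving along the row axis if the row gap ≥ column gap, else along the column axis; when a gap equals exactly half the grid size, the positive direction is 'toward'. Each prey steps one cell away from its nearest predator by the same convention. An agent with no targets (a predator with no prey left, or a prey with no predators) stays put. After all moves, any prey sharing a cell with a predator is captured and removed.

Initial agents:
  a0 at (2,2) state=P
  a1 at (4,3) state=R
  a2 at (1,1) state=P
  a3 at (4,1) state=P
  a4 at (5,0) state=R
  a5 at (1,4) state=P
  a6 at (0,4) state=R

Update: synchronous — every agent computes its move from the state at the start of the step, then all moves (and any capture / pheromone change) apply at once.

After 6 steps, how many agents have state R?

3

t=1: a0@(3,2):P a1@(4,4):R a2@(0,1):P a3@(4,2):P a4@(0,0):R a5@(0,4):P a6@(5,4):R
t=2: a0@(3,3):P a1@(4,0):R a2@(0,0):P a3@(4,3):P a4@(0,4):R a5@(0,0):P a6@(4,4):R
t=3: a0@(4,3):P a1@(3,0):R a2@(0,4):P a3@(4,4):P a4@(0,3):R a5@(0,4):P a6@(4,0):R
t=4: a0@(5,3):P a1@(2,0):R a2@(0,3):P a3@(4,0):P a4@(0,2):R a5@(0,3):P a6@(4,1):R
t=5: a0@(0,3):P a1@(1,0):R a2@(0,2):P a3@(4,1):P a4@(0,1):R a5@(0,2):P a6@(4,2):R
t=6: a0@(0,2):P a1@(1,1):R a2@(0,1):P a3@(4,2):P a4@(0,0):R a5@(0,1):P a6@(4,3):R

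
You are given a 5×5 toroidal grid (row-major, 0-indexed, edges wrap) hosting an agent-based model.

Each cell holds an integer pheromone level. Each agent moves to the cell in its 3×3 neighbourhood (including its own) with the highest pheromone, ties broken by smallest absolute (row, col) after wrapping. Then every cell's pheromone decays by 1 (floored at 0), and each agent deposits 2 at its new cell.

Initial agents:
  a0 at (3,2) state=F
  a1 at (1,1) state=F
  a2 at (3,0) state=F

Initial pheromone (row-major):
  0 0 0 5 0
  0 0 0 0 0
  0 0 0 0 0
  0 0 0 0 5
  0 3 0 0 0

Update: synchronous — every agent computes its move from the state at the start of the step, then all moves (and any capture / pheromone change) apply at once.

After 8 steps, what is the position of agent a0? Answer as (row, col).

(4, 1)

t=1: a0@(4,1) a1@(0,0) a2@(3,4) | pheromone: 2 0 0 4 0 / 0 0 0 0 0 / 0 0 0 0 0 / 0 0 0 0 6 / 0 4 0 0 0
t=2: a0@(4,1) a1@(4,1) a2@(3,4) | pheromone: 1 0 0 3 0 / 0 0 0 0 0 / 0 0 0 0 0 / 0 0 0 0 7 / 0 7 0 0 0
t=3: a0@(4,1) a1@(4,1) a2@(3,4) | pheromone: 0 0 0 2 0 / 0 0 0 0 0 / 0 0 0 0 0 / 0 0 0 0 8 / 0 10 0 0 0
t=4: a0@(4,1) a1@(4,1) a2@(3,4) | pheromone: 0 0 0 1 0 / 0 0 0 0 0 / 0 0 0 0 0 / 0 0 0 0 9 / 0 13 0 0 0
t=5: a0@(4,1) a1@(4,1) a2@(3,4) | pheromone: 0 0 0 0 0 / 0 0 0 0 0 / 0 0 0 0 0 / 0 0 0 0 10 / 0 16 0 0 0
t=6: a0@(4,1) a1@(4,1) a2@(3,4) | pheromone: 0 0 0 0 0 / 0 0 0 0 0 / 0 0 0 0 0 / 0 0 0 0 11 / 0 19 0 0 0
t=7: a0@(4,1) a1@(4,1) a2@(3,4) | pheromone: 0 0 0 0 0 / 0 0 0 0 0 / 0 0 0 0 0 / 0 0 0 0 12 / 0 22 0 0 0
t=8: a0@(4,1) a1@(4,1) a2@(3,4) | pheromone: 0 0 0 0 0 / 0 0 0 0 0 / 0 0 0 0 0 / 0 0 0 0 13 / 0 25 0 0 0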